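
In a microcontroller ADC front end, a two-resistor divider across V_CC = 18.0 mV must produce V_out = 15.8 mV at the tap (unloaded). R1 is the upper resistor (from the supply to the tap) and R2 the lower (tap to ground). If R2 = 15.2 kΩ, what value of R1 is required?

R1 ≈ 2.12 kΩ

V_out/V_CC = R2/(R1+R2) = 0.8778.
So R1 = R2 · (V_CC/V_out − 1) = 15.2 × (18.0/15.8 − 1) = 15.2 × 0.1392 = 2.116 kΩ.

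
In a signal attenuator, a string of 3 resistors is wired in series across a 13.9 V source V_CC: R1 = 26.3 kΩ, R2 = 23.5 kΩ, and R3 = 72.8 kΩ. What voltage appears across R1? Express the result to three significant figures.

V ≈ 2.98 V

ΣR = 26.3 + 23.5 + 72.8 = 122.6 kΩ.
Voltage divider: V = V_CC · (26.30 / 122.6) = 13.9 × 0.2145 = 2.982 V.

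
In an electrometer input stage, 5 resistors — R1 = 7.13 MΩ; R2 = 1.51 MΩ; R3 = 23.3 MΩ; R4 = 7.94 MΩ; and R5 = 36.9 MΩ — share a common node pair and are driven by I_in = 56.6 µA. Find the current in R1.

Total conductance ΣG = 1/7.13 + 1/1.51 + 1/23.3 + 1/7.94 + 1/36.9 = 0.9985 (units of 1/MΩ).
By the current-divider rule, I = I_in · G_k/ΣG = 56.6 × 0.1405 = 7.950 µA.

I ≈ 7.95 µA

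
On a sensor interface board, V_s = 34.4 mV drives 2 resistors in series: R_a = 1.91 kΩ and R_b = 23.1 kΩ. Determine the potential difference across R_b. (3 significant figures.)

V ≈ 31.8 mV

Series total: ΣR = 1.91 + 23.1 = 25.01 kΩ.
By the voltage-divider rule, V = 34.4 × 23.10/25.01 = 31.77 mV.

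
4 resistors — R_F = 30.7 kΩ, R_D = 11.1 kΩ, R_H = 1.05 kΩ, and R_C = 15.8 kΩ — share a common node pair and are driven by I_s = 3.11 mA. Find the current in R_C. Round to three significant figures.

I ≈ 0.173 mA

Conductances: ΣG = 1/30.7 + 1/11.1 + 1/1.05 + 1/15.8 = 1.138 (1/kΩ).
R_C takes the fraction G_k/ΣG = 0.06329/1.138 = 0.05560, so I = 3.11 × 0.05560 = 0.1729 mA.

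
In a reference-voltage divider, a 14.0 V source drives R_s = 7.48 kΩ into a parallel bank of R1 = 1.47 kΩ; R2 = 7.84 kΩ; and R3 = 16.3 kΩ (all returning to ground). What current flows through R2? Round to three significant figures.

Combine the parallel branches: R_p = (1/1.47 + 1/7.84 + 1/16.3)⁻¹ = 1.151 kΩ.
V_A = 14.0 × 1.151/8.631 = 1.866 V.
Branch current I = V_A/R2 = 1.866/7.84 = 0.2381 mA.

I ≈ 0.238 mA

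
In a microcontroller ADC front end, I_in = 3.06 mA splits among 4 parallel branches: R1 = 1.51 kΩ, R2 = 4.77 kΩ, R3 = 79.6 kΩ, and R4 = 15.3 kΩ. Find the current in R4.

I ≈ 0.211 mA

Total conductance ΣG = 1/1.51 + 1/4.77 + 1/79.6 + 1/15.3 = 0.9498 (units of 1/kΩ).
R4 takes the fraction G_k/ΣG = 0.06536/0.9498 = 0.06881, so I = 3.06 × 0.06881 = 0.2106 mA.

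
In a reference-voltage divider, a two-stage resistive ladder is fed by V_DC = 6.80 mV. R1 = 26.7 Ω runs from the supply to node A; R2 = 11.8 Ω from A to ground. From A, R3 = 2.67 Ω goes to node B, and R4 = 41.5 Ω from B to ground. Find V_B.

V_B ≈ 1.65 mV

The second stage (R3 + R4 = 44.17 Ω) loads node A in parallel with R2.
R2 ‖ (R3+R4) = 9.312 Ω.
V_A = 6.80 × 9.312/(26.7 + 9.312) = 1.758 mV.
Stage 2 is unloaded, so V_B = V_A · R4/(R3+R4) = 1.758 × 41.5/44.17 = 1.652 mV.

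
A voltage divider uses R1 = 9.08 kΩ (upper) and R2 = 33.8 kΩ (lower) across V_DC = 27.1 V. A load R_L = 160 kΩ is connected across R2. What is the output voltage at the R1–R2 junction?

V_out ≈ 20.4 V

First combine the lower leg with the load: R2 ‖ R_L = 27.91 kΩ.
Then V_out = V_DC · R2'/(R1 + R2') = 27.1 × 27.91/36.99 = 20.45 V.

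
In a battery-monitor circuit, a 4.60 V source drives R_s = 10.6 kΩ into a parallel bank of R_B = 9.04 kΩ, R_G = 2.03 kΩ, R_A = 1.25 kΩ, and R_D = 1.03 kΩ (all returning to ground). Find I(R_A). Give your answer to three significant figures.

Equivalent of the parallel group: R_p = 0.4212 kΩ.
Node voltage V_A = V_DC · R_p/(R_s + R_p) = 4.60 × 0.03822 = 0.1758 V.
I(R_A) = V_A / R_A = 0.1758/1.25 = 0.1406 mA.

I ≈ 0.141 mA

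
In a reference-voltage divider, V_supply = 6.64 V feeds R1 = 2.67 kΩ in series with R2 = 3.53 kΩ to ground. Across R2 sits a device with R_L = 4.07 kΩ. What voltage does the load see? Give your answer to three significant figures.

R2 ‖ R_L = (3.53 × 4.07)/(3.53 + 4.07) = 1.890 kΩ.
Then V_out = V_supply · R2'/(R1 + R2') = 6.64 × 1.890/4.560 = 2.752 V.

V_out ≈ 2.75 V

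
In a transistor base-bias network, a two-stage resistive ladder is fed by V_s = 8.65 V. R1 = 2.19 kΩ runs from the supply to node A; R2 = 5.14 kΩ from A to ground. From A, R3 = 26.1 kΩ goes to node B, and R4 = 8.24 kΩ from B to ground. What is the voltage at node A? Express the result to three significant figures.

V_A ≈ 5.81 V

Looking into the second stage from A: R3 + R4 = 34.34 kΩ appears in parallel with R2.
Effective lower resistance at A: R2 ‖ 34.34 = 4.471 kΩ.
So V_A = 8.65 × 0.6712 = 5.806 V.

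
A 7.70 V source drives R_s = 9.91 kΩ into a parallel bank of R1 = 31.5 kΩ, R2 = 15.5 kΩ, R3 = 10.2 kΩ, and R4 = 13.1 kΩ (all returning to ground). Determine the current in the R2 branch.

Parallel bank: R_p = 1/(1/31.5 + 1/15.5 + 1/10.2 + 1/13.1) = 3.695 kΩ.
Node voltage V_A = V_CC · R_p/(R_s + R_p) = 7.70 × 0.2716 = 2.091 V.
Branch current I = V_A/R2 = 2.091/15.5 = 0.1349 mA.
(Check via current divider: I_total = 0.5660 mA; share G_k/ΣG = 0.2384 → same result.)

I ≈ 0.135 mA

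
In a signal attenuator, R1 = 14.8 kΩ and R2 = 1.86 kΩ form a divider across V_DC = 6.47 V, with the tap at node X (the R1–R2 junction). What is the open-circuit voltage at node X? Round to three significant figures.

With X open, the divider is unloaded: V_th = 6.47 × 1.86/16.66 = 0.7223 V.

V_th ≈ 0.722 V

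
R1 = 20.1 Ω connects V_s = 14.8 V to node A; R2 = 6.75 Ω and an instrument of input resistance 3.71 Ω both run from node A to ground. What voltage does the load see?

The load sits in parallel with R2, giving an effective lower resistance R2' = R2·R_L/(R2+R_L) = 2.394 Ω.
Now apply the divider: V_out = 14.8 × 0.1064 = 1.575 V.

V_out ≈ 1.58 V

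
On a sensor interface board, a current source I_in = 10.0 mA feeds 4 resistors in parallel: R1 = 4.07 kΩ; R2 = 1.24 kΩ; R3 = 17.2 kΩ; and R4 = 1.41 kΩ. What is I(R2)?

Conductances: ΣG = 1/4.07 + 1/1.24 + 1/17.2 + 1/1.41 = 1.820 (1/kΩ).
By the current-divider rule, I = I_in · G_k/ΣG = 10.0 × 0.4432 = 4.432 mA.

I ≈ 4.43 mA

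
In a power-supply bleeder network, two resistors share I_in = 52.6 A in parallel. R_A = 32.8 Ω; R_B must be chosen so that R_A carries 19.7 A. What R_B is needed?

R_B ≈ 19.6 Ω

In a two-way split, I_A/I_in = R_B/(R_A + R_B).
With f = 0.3745, R_B = R_A · f/(1−f) = 32.8 × 0.5988 = 19.64 Ω.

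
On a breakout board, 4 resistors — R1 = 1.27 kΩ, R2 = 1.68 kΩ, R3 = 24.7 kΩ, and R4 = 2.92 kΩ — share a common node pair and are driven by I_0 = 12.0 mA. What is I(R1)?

I ≈ 5.35 mA

Conductances: ΣG = 1/1.27 + 1/1.68 + 1/24.7 + 1/2.92 = 1.766 (1/kΩ).
R1 takes the fraction G_k/ΣG = 0.7874/1.766 = 0.4460, so I = 12.0 × 0.4460 = 5.352 mA.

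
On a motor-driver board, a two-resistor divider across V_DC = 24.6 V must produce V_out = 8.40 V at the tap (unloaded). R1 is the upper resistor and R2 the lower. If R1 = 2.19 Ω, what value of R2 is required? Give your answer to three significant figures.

V_out/V_DC = R2/(R1+R2) = 0.3415.
R2 = R1 · 0.3415/(1 − 0.3415) = 1.136 Ω.

R2 ≈ 1.14 Ω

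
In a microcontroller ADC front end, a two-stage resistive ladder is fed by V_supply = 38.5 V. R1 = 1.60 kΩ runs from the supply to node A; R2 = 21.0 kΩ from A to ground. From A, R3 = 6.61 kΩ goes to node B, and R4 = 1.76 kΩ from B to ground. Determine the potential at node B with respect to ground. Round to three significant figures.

Node A sees R2 in parallel with the series input of stage 2, R3 + R4 = 8.370 kΩ.
R2 ‖ (R3+R4) = 5.985 kΩ.
V_A = 38.5 × 5.985/(1.60 + 5.985) = 30.38 V.
Stage 2 is unloaded, so V_B = V_A · R4/(R3+R4) = 30.38 × 1.76/8.370 = 6.388 V.

V_B ≈ 6.39 V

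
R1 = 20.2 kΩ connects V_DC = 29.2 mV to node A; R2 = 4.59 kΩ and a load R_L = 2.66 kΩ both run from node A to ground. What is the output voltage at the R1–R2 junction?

V_out ≈ 2.25 mV

R2 ‖ R_L = (4.59 × 2.66)/(4.59 + 2.66) = 1.684 kΩ.
Then V_out = V_DC · R2'/(R1 + R2') = 29.2 × 1.684/21.88 = 2.247 mV.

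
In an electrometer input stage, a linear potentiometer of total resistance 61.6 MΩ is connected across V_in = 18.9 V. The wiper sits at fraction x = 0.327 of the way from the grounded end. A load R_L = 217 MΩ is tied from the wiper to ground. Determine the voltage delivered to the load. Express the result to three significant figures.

V_out ≈ 5.82 V

The pot divides into 41.46 MΩ above the wiper and 20.14 MΩ below.
R_L loads the lower segment: effective lower R = 18.43 MΩ.
Loaded-divider output: V_out = 18.9 × 0.3078 = 5.817 V.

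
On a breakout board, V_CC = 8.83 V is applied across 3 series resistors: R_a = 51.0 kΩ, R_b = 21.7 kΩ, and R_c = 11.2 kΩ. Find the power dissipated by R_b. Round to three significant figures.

P ≈ 0.240 mW

ΣR = 83.90 kΩ → I = 8.83/83.90 = 0.1052 mA.
V(R_b) = I·R = 2.284 V; P = V·I = 2.284 × 0.1052 = 0.2404 mW.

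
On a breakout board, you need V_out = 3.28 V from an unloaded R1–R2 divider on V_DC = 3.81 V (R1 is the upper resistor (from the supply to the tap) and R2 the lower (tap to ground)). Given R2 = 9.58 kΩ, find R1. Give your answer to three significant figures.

R1 ≈ 1.55 kΩ

The divider ratio is R2/(R1+R2) = 3.28/3.81 = 0.8609.
Rearranging, R1 = R2·(1−k)/k = 9.58 × 0.1616 = 1.548 kΩ.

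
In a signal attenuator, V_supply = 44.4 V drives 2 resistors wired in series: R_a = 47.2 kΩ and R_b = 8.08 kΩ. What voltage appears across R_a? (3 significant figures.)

Series total: ΣR = 47.2 + 8.08 = 55.28 kΩ.
V = V_supply · R/ΣR = 44.4 × 0.8538 = 37.91 V.

V ≈ 37.9 V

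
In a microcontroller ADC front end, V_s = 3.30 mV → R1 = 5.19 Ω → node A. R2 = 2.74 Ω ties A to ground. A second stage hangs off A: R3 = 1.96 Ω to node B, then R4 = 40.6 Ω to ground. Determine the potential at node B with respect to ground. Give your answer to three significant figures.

Node A sees R2 in parallel with the series input of stage 2, R3 + R4 = 42.56 Ω.
R2 ‖ (R3+R4) = 2.574 Ω.
So V_A = 3.30 × 0.3316 = 1.094 mV.
V_B = V_A × 0.9539 = 1.044 mV.

V_B ≈ 1.04 mV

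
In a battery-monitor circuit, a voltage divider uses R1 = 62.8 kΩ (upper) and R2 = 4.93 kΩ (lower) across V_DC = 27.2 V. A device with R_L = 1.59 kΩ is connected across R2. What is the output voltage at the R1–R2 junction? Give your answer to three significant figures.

R2 ‖ R_L = (4.93 × 1.59)/(4.93 + 1.59) = 1.202 kΩ.
Then V_out = V_DC · R2'/(R1 + R2') = 27.2 × 1.202/64.00 = 0.5109 V.

V_out ≈ 0.511 V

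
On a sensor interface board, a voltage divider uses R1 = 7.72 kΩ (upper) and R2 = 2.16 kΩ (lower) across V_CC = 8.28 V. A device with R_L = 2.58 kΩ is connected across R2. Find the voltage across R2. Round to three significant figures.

V_out ≈ 1.09 V

R2 ‖ R_L = (2.16 × 2.58)/(2.16 + 2.58) = 1.176 kΩ.
Now apply the divider: V_out = 8.28 × 0.1322 = 1.094 V.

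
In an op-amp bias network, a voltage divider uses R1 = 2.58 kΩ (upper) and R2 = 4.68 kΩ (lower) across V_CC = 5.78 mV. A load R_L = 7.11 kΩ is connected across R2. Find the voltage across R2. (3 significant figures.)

V_out ≈ 3.02 mV

The load sits in parallel with R2, giving an effective lower resistance R2' = R2·R_L/(R2+R_L) = 2.822 kΩ.
Voltage divider with the loaded lower leg: V_out = 5.78 × 2.822/(2.58 + 2.822) = 5.78 × 0.5224 = 3.020 mV.
(Unloaded it would be 3.73 mV; the load pulls it down.)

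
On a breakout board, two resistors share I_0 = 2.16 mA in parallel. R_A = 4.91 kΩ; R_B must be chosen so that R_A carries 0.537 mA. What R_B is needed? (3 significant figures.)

Two-branch current divider: I_A = I_0 · R_B/(R_A + R_B).
0.537/2.16 = R_B/(R_A + R_B) → R_B = R_A · (0.2486)/(1 − 0.2486) = 4.91 × 0.3309 = 1.625 kΩ.

R_B ≈ 1.62 kΩ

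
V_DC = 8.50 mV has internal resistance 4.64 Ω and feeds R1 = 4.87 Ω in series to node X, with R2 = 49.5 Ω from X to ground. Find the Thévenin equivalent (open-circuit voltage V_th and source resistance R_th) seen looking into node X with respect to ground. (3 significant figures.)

V_th ≈ 7.13 mV, R_th ≈ 7.98 Ω

R1' = 4.64 + 4.87 = 9.510 Ω (source resistance + R1).
With X open, the divider is unloaded: V_th = 8.50 × 49.5/59.01 = 7.130 mV.
Looking into X with the source shorted: R_th = R1'·R2/(R1'+R2) = 9.510 × 49.5/59.01 = 7.977 Ω.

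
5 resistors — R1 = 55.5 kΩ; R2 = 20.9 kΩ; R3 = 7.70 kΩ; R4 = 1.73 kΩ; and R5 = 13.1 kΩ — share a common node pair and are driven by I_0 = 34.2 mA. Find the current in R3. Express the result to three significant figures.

I ≈ 5.22 mA

Total conductance ΣG = 1/55.5 + 1/20.9 + 1/7.70 + 1/1.73 + 1/13.1 = 0.8501 (units of 1/kΩ).
R3 takes the fraction G_k/ΣG = 0.1299/0.8501 = 0.1528, so I = 34.2 × 0.1528 = 5.225 mA.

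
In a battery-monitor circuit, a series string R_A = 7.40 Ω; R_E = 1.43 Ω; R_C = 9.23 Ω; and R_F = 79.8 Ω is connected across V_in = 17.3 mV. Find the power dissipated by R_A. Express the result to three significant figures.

P ≈ 0.231 µW

The common current is I = 17.3/97.86 = 0.1768 mA.
P = I²R = 0.03125 × 7.40 = 0.2313 µW.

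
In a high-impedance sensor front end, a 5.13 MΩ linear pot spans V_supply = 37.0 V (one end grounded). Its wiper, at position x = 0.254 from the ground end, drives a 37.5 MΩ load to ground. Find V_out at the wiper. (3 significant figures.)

V_out ≈ 9.16 V

The pot divides into 3.827 MΩ above the wiper and 1.303 MΩ below.
R_L loads the lower segment: effective lower R = 1.259 MΩ.
V_out = 37.0 × 1.259/(3.827 + 1.259) = 9.161 V.
(Unloaded: V_out = x·V_supply = 9.40 V.)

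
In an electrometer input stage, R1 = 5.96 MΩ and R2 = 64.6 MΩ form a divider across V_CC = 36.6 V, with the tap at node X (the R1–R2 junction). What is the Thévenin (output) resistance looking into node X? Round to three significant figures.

Looking into X with the source shorted: R_th = R1·R2/(R1+R2) = 5.960 × 64.6/70.56 = 5.457 MΩ.

R_th ≈ 5.46 MΩ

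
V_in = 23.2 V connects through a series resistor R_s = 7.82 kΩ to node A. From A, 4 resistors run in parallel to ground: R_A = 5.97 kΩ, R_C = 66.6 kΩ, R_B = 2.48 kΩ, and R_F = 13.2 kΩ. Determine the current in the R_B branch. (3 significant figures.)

I ≈ 1.52 mA

Equivalent of the parallel group: R_p = 1.512 kΩ.
Node voltage V_A = V_in · R_p/(R_s + R_p) = 23.2 × 0.1620 = 3.758 V.
I(R_B) = V_A / R_B = 3.758/2.48 = 1.515 mA.
(Equivalently: I_total = 2.486 mA, then current-divider fraction G_k/ΣG = 0.6096.)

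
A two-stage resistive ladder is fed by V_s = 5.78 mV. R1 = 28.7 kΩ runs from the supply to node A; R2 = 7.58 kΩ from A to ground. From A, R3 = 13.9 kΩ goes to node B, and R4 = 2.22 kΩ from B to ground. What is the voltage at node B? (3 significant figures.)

Looking into the second stage from A: R3 + R4 = 16.12 kΩ appears in parallel with R2.
Effective lower resistance at A: R2 ‖ 16.12 = 5.156 kΩ.
First divider: V_A = V_s · 5.156/(28.7 + 5.156) = 0.8802 mV.
Stage 2 is unloaded, so V_B = V_A · R4/(R3+R4) = 0.8802 × 2.22/16.12 = 0.1212 mV.

V_B ≈ 0.121 mV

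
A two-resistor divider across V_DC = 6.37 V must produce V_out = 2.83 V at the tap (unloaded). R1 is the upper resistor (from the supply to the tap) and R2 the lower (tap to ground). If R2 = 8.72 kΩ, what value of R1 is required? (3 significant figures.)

R1 ≈ 10.9 kΩ

Required fraction k = V_out/V_DC = 0.4443.
Rearranging, R1 = R2·(1−k)/k = 8.72 × 1.251 = 10.91 kΩ.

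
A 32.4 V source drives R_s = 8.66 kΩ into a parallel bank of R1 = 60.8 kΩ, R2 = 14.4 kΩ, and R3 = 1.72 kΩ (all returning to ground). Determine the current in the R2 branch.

I ≈ 0.332 mA

Equivalent of the parallel group: R_p = 1.499 kΩ.
V_A by voltage divider: V_A = 32.4 × 1.499/(8.66 + 1.499) = 4.780 V.
Branch current I = V_A/R2 = 4.780/14.4 = 0.3319 mA.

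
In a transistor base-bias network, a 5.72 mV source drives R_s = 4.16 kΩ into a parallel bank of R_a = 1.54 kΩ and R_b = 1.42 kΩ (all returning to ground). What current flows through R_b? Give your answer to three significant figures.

I ≈ 0.607 µA

Combine the parallel branches: R_p = (1/1.54 + 1/1.42)⁻¹ = 0.7388 kΩ.
V_A = 5.72 × 0.7388/4.899 = 0.8626 mV.
I(R_b) = V_A / R_b = 0.8626/1.42 = 0.6075 µA.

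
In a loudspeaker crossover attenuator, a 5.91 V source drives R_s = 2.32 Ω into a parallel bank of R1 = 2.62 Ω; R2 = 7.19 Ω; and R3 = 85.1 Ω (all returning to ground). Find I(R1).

I ≈ 1.01 A

Parallel bank: R_p = 1/(1/2.62 + 1/7.19 + 1/85.1) = 1.878 Ω.
V_A by voltage divider: V_A = 5.91 × 1.878/(2.32 + 1.878) = 2.644 V.
Branch current I = V_A/R1 = 2.644/2.62 = 1.009 A.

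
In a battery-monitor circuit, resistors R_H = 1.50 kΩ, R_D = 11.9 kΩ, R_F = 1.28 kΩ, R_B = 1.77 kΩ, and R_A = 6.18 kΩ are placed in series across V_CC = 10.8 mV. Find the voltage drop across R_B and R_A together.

V ≈ 3.79 mV

Series total: ΣR = 1.50 + 11.9 + 1.28 + 1.77 + 6.18 = 22.63 kΩ.
R_{R_B..R_A} = 1.77 + 6.18 = 7.950 kΩ.
Voltage divider: V = V_CC · (7.950 / 22.63) = 10.8 × 0.3513 = 3.794 mV.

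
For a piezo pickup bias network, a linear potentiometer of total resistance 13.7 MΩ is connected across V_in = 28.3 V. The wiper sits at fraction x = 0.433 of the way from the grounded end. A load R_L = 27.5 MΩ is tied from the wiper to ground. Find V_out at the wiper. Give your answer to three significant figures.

V_out ≈ 10.9 V

Lower segment x·R_p = 5.932 MΩ; upper segment (1−x)·R_p = 7.768 MΩ.
(x·R_p) ‖ R_L = 4.880 MΩ.
Then V_out = V_in · 4.880/(7.768 + 4.880) = 10.92 V.
(Unloaded: V_out = x·V_in = 12.3 V.)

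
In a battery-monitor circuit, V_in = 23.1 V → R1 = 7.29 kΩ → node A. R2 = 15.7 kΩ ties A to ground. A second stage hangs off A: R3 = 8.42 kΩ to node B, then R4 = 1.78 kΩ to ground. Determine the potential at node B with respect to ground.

The second stage (R3 + R4 = 10.20 kΩ) loads node A in parallel with R2.
R2 ‖ (R3+R4) = 6.183 kΩ.
First divider: V_A = V_in · 6.183/(7.29 + 6.183) = 10.60 V.
Stage 2 is unloaded, so V_B = V_A · R4/(R3+R4) = 10.60 × 1.78/10.20 = 1.850 V.

V_B ≈ 1.85 V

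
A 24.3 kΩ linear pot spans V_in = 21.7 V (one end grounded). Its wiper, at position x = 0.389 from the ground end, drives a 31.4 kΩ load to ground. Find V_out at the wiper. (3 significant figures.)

V_out ≈ 7.13 V

The pot divides into 14.85 kΩ above the wiper and 9.453 kΩ below.
R_L loads the lower segment: effective lower R = 7.265 kΩ.
Loaded-divider output: V_out = 21.7 × 0.3286 = 7.130 V.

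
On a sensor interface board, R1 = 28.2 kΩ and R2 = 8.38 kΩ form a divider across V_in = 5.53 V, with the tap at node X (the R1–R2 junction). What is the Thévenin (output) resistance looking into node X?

Zeroing V_in shorts the top of R1 to ground, so R_th = R1 ‖ R2 = 6.460 kΩ.

R_th ≈ 6.46 kΩ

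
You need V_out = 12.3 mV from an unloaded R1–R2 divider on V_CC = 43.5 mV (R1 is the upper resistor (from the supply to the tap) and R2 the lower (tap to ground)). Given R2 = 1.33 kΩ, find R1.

R1 ≈ 3.37 kΩ

Required fraction k = V_out/V_CC = 0.2828.
Rearranging, R1 = R2·(1−k)/k = 1.33 × 2.537 = 3.374 kΩ.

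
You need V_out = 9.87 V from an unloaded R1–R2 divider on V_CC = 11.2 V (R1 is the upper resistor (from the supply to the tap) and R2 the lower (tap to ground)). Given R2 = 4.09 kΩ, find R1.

R1 ≈ 0.551 kΩ

The divider ratio is R2/(R1+R2) = 9.87/11.2 = 0.8812.
Rearranging, R1 = R2·(1−k)/k = 4.09 × 0.1348 = 0.5511 kΩ.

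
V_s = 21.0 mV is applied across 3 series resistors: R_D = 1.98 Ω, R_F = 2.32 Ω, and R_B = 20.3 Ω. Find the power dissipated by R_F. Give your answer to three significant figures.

ΣR = 24.60 Ω → I = 21.0/24.60 = 0.8537 mA.
P = I²R = 0.7287 × 2.32 = 1.691 µW.

P ≈ 1.69 µW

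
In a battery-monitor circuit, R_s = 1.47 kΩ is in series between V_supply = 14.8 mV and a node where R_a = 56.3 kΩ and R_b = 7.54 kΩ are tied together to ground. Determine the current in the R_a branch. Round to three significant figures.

Equivalent of the parallel group: R_p = 6.649 kΩ.
V_A = 14.8 × 6.649/8.119 = 12.12 mV.
Branch current I = V_A/R_a = 12.12/56.3 = 0.2153 µA.

I ≈ 0.215 µA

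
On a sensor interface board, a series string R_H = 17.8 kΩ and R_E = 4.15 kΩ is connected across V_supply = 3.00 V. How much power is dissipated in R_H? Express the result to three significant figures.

P ≈ 0.333 mW

Series current I = V_supply/ΣR = 3.00/21.95 = 0.1367 mA.
P = I²R = 0.01868 × 17.8 = 0.3325 mW.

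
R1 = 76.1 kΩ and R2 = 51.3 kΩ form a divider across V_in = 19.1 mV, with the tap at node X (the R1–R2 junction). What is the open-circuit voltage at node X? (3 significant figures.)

V_th ≈ 7.69 mV

V_th is the unloaded tap voltage: V_in · R2/(R1+R2) = 19.1 × 0.4027 = 7.691 mV.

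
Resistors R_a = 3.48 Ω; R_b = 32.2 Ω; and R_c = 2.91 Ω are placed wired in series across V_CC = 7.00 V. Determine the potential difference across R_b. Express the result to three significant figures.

ΣR = 3.48 + 32.2 + 2.91 = 38.59 Ω.
By the voltage-divider rule, V = 7.00 × 32.20/38.59 = 5.841 V.

V ≈ 5.84 V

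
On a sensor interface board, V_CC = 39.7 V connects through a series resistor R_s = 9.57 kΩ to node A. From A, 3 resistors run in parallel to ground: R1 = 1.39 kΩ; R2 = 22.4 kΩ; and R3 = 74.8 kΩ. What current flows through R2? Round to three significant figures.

Combine the parallel branches: R_p = (1/1.39 + 1/22.4 + 1/74.8)⁻¹ = 1.286 kΩ.
Node voltage V_A = V_CC · R_p/(R_s + R_p) = 39.7 × 0.1185 = 4.704 V.
I(R2) = V_A / R2 = 4.704/22.4 = 0.2100 mA.

I ≈ 0.210 mA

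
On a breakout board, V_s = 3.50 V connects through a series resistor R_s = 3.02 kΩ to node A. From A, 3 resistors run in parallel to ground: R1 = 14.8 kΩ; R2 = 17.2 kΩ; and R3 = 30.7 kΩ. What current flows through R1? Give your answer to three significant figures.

Equivalent of the parallel group: R_p = 6.318 kΩ.
V_A by voltage divider: V_A = 3.50 × 6.318/(3.02 + 6.318) = 2.368 V.
I(R1) = V_A / R1 = 2.368/14.8 = 0.1600 mA.

I ≈ 0.160 mA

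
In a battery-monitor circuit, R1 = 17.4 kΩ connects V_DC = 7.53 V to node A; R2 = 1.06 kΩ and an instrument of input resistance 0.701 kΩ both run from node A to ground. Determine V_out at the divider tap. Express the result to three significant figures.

V_out ≈ 0.178 V

The load sits in parallel with R2, giving an effective lower resistance R2' = R2·R_L/(R2+R_L) = 0.4220 kΩ.
Now apply the divider: V_out = 7.53 × 0.02368 = 0.1783 V.
(Unloaded it would be 0.432 V; the load pulls it down.)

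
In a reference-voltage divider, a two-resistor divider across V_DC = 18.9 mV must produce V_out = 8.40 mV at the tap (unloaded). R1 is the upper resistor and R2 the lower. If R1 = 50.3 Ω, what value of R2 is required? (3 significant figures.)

R2 ≈ 40.2 Ω

The divider ratio is R2/(R1+R2) = 8.40/18.9 = 0.4444.
So R2 = R1 · V_out/(V_DC − V_out) = 50.3 × 8.40/(18.9 − 8.40) = 50.3 × 0.8000 = 40.24 Ω.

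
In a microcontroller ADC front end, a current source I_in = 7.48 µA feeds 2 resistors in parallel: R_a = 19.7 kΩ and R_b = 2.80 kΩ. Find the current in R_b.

For two parallel branches, I_k = I_in · (other R)/(sum of R).
So I = 7.48 × 19.7/22.50 = 6.549 µA.

I ≈ 6.55 µA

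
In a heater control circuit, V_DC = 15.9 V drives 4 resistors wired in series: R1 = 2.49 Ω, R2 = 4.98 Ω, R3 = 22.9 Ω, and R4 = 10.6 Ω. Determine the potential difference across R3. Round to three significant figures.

ΣR = 2.49 + 4.98 + 22.9 + 10.6 = 40.97 Ω.
V = V_DC · R/ΣR = 15.9 × 0.5589 = 8.887 V.

V ≈ 8.89 V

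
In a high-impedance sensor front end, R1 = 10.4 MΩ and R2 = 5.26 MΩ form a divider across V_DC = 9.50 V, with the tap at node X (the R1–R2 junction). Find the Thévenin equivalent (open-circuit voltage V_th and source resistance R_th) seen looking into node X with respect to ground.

V_th ≈ 3.19 V, R_th ≈ 3.49 MΩ

Open-circuit (no load on X): V_th = V_DC · R2/(R1 + R2) = 9.50 × 5.26/(10.40 + 5.26) = 3.191 V.
With V_DC suppressed (replaced by a short), R_th = R1 ‖ R2 = (10.40 × 5.26)/(10.40 + 5.26) = 3.493 MΩ.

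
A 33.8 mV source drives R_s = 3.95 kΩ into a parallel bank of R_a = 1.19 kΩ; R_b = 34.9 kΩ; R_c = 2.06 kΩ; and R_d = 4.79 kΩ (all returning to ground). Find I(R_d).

Equivalent of the parallel group: R_p = 0.6397 kΩ.
V_A = 33.8 × 0.6397/4.590 = 4.711 mV.
I(R_d) = V_A / R_d = 4.711/4.79 = 0.9835 µA.

I ≈ 0.984 µA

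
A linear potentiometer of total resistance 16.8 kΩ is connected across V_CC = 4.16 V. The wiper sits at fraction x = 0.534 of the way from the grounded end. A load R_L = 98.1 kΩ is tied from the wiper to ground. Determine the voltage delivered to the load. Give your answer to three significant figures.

V_out ≈ 2.13 V

Lower segment x·R_p = 8.971 kΩ; upper segment (1−x)·R_p = 7.829 kΩ.
Lower segment in parallel with the load: 8.971 ‖ 98.1 = 8.220 kΩ.
Loaded-divider output: V_out = 4.16 × 0.5122 = 2.131 V.
(Unloaded: V_out = x·V_CC = 2.22 V.)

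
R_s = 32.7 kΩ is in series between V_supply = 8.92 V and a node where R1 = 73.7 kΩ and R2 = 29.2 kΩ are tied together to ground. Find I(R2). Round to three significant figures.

I ≈ 0.119 mA

Parallel bank: R_p = 1/(1/73.7 + 1/29.2) = 20.91 kΩ.
Node voltage V_A = V_supply · R_p/(R_s + R_p) = 8.92 × 0.3901 = 3.480 V.
I(R2) = V_A / R2 = 3.480/29.2 = 0.1192 mA.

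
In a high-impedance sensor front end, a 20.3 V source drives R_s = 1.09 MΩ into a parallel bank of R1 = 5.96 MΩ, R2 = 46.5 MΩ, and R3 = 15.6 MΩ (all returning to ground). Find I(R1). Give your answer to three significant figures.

I ≈ 2.67 µA

Combine the parallel branches: R_p = (1/5.96 + 1/46.5 + 1/15.6)⁻¹ = 3.946 MΩ.
V_A by voltage divider: V_A = 20.3 × 3.946/(1.09 + 3.946) = 15.91 V.
Branch current I = V_A/R1 = 15.91/5.96 = 2.669 µA.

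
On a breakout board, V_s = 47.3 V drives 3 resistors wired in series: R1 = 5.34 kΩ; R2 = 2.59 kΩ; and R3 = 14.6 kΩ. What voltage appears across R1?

ΣR = 5.34 + 2.59 + 14.6 = 22.53 kΩ.
Voltage divider: V = V_s · (5.340 / 22.53) = 47.3 × 0.2370 = 11.21 V.

V ≈ 11.2 V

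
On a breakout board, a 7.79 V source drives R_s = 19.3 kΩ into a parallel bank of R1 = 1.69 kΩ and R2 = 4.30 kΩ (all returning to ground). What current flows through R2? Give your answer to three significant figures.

I ≈ 0.107 mA

Combine the parallel branches: R_p = (1/1.69 + 1/4.30)⁻¹ = 1.213 kΩ.
V_A by voltage divider: V_A = 7.79 × 1.213/(19.3 + 1.213) = 0.4607 V.
I(R2) = V_A / R2 = 0.4607/4.30 = 0.1071 mA.
(Equivalently: I_total = 0.3798 mA, then current-divider fraction G_k/ΣG = 0.2821.)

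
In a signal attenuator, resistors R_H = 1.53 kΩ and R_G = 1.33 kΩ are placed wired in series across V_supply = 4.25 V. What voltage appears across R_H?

V ≈ 2.27 V

ΣR = 1.53 + 1.33 = 2.860 kΩ.
Voltage divider: V = V_supply · (1.530 / 2.860) = 4.25 × 0.5350 = 2.274 V.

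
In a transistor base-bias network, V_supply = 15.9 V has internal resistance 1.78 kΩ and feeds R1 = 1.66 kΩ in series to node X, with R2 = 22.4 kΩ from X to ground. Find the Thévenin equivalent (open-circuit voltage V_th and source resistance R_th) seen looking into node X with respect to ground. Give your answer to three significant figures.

V_th ≈ 13.8 V, R_th ≈ 2.98 kΩ

R1' = 1.78 + 1.66 = 3.440 kΩ (source resistance + R1).
With X open, the divider is unloaded: V_th = 15.9 × 22.4/25.84 = 13.78 V.
Looking into X with the source shorted: R_th = R1'·R2/(R1'+R2) = 3.440 × 22.4/25.84 = 2.982 kΩ.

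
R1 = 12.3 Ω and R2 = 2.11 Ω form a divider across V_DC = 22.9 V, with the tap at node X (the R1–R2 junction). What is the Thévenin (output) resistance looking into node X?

R_th ≈ 1.80 Ω

Zeroing V_DC shorts the top of R1 to ground, so R_th = R1 ‖ R2 = 1.801 Ω.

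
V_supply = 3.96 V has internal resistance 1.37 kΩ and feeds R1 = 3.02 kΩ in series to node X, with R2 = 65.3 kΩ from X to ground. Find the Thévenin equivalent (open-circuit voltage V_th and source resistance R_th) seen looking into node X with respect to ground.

R1' = 1.37 + 3.02 = 4.390 kΩ (source resistance + R1).
Open-circuit (no load on X): V_th = V_supply · R2/(R1' + R2) = 3.96 × 65.3/(4.390 + 65.3) = 3.711 V.
With V_supply suppressed (replaced by a short), R_th = R1' ‖ R2 = (4.390 × 65.3)/(4.390 + 65.3) = 4.113 kΩ.

V_th ≈ 3.71 V, R_th ≈ 4.11 kΩ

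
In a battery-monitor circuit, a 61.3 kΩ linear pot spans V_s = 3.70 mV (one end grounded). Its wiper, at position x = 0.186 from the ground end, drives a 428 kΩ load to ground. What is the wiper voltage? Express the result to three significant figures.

V_out ≈ 0.674 mV

Lower segment x·R_p = 11.40 kΩ; upper segment (1−x)·R_p = 49.90 kΩ.
Lower segment in parallel with the load: 11.40 ‖ 428 = 11.11 kΩ.
V_out = 3.70 × 11.11/(49.90 + 11.11) = 0.6736 mV.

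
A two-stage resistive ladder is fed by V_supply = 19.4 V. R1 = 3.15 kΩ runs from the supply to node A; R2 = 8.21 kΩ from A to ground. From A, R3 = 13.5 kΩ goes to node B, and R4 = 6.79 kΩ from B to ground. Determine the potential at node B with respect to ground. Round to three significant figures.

The second stage (R3 + R4 = 20.29 kΩ) loads node A in parallel with R2.
R2 ‖ (R3+R4) = 5.845 kΩ.
V_A = 19.4 × 5.845/(3.15 + 5.845) = 12.61 V.
Stage 2 is unloaded, so V_B = V_A · R4/(R3+R4) = 12.61 × 6.79/20.29 = 4.219 V.

V_B ≈ 4.22 V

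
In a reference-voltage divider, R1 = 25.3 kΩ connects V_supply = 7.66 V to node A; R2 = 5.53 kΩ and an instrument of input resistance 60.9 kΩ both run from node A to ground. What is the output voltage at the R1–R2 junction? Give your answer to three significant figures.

The load sits in parallel with R2, giving an effective lower resistance R2' = R2·R_L/(R2+R_L) = 5.070 kΩ.
Now apply the divider: V_out = 7.66 × 0.1669 = 1.279 V.

V_out ≈ 1.28 V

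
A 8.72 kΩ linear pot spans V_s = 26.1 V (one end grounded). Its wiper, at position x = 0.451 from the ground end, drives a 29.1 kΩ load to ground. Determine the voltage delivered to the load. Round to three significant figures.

Split the track: R_lower = x·R_p = 3.933 kΩ, R_upper = (1−x)·R_p = 4.787 kΩ.
Lower segment in parallel with the load: 3.933 ‖ 29.1 = 3.465 kΩ.
V_out = 26.1 × 3.465/(4.787 + 3.465) = 10.96 V.
(Unloaded: V_out = x·V_s = 11.8 V.)

V_out ≈ 11.0 V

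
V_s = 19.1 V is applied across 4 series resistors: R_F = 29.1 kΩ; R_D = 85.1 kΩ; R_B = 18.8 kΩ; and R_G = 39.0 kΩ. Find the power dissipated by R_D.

P ≈ 1.05 mW

The common current is I = 19.1/172.0 = 0.1110 mA.
P = I²R = 0.01233 × 85.1 = 1.049 mW.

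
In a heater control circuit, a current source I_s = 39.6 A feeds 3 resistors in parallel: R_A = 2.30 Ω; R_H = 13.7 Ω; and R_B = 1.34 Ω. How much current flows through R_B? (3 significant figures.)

I ≈ 23.6 A

ΣG = 1/2.30 + 1/13.7 + 1/1.34 = 1.254.
By the current-divider rule, I = I_s · G_k/ΣG = 39.6 × 0.5951 = 23.57 A.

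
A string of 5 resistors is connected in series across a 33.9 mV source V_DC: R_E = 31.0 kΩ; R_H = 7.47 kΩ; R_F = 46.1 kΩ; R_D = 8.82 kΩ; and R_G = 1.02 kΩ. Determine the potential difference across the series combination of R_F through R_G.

V ≈ 20.1 mV

Total series resistance ΣR = 31.0 + 7.47 + 46.1 + 8.82 + 1.02 = 94.41 kΩ.
R_{R_F..R_G} = 46.1 + 8.82 + 1.02 = 55.94 kΩ.
By the voltage-divider rule, V = 33.9 × 55.94/94.41 = 20.09 mV.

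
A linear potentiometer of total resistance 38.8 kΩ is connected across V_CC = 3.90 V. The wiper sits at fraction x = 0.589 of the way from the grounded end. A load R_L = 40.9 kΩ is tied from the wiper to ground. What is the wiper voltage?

Lower segment x·R_p = 22.85 kΩ; upper segment (1−x)·R_p = 15.95 kΩ.
(x·R_p) ‖ R_L = 14.66 kΩ.
V_out = 3.90 × 14.66/(15.95 + 14.66) = 1.868 V.

V_out ≈ 1.87 V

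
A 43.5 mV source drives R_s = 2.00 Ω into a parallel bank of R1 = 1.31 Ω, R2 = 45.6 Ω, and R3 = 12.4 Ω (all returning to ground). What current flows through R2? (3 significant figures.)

I ≈ 0.349 mA

Combine the parallel branches: R_p = (1/1.31 + 1/45.6 + 1/12.4)⁻¹ = 1.155 Ω.
Node voltage V_A = V_supply · R_p/(R_s + R_p) = 43.5 × 0.3660 = 15.92 mV.
I(R2) = V_A / R2 = 15.92/45.6 = 0.3492 mA.
(Check via current divider: I_total = 13.79 mA; share G_k/ΣG = 0.02533 → same result.)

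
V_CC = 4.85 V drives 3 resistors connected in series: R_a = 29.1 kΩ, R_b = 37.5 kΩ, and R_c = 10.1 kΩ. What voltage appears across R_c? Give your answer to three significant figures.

ΣR = 29.1 + 37.5 + 10.1 = 76.70 kΩ.
Voltage divider: V = V_CC · (10.10 / 76.70) = 4.85 × 0.1317 = 0.6387 V.

V ≈ 0.639 V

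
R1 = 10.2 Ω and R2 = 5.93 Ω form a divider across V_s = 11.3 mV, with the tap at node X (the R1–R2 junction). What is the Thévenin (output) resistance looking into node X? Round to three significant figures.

Looking into X with the source shorted: R_th = R1·R2/(R1+R2) = 10.20 × 5.93/16.13 = 3.750 Ω.

R_th ≈ 3.75 Ω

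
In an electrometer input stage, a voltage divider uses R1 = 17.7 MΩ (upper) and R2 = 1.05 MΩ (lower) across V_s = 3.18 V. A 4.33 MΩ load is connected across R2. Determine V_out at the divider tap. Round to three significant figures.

V_out ≈ 0.145 V

R2 ‖ R_L = (1.05 × 4.33)/(1.05 + 4.33) = 0.8451 MΩ.
Voltage divider with the loaded lower leg: V_out = 3.18 × 0.8451/(17.7 + 0.8451) = 3.18 × 0.04557 = 0.1449 V.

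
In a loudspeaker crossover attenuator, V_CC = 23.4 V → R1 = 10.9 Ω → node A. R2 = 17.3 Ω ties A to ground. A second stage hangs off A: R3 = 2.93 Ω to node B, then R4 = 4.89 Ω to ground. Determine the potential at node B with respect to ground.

The second stage (R3 + R4 = 7.820 Ω) loads node A in parallel with R2.
Effective lower resistance at A: R2 ‖ 7.820 = 5.386 Ω.
V_A = 23.4 × 5.386/(10.9 + 5.386) = 7.738 V.
Then the unloaded second divider: V_B = V_A × R4/(R3+R4) = 7.738 × 0.6253 = 4.839 V.

V_B ≈ 4.84 V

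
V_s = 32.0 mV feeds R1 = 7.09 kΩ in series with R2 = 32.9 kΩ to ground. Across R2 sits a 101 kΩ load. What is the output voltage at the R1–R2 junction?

First combine the lower leg with the load: R2 ‖ R_L = 24.82 kΩ.
Now apply the divider: V_out = 32.0 × 0.7778 = 24.89 mV.

V_out ≈ 24.9 mV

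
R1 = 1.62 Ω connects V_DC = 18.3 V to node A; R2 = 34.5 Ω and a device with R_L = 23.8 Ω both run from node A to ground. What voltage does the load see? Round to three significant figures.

First combine the lower leg with the load: R2 ‖ R_L = 14.08 Ω.
Now apply the divider: V_out = 18.3 × 0.8968 = 16.41 V.

V_out ≈ 16.4 V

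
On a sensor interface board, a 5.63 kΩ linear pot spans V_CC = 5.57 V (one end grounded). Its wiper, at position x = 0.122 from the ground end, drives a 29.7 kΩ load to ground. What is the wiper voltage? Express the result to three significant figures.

The pot divides into 4.943 kΩ above the wiper and 0.6869 kΩ below.
Lower segment in parallel with the load: 0.6869 ‖ 29.7 = 0.6713 kΩ.
V_out = 5.57 × 0.6713/(4.943 + 0.6713) = 0.6660 V.

V_out ≈ 0.666 V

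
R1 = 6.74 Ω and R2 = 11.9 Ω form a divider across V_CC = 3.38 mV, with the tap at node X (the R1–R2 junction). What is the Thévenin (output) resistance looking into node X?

Looking into X with the source shorted: R_th = R1·R2/(R1+R2) = 6.740 × 11.9/18.64 = 4.303 Ω.

R_th ≈ 4.30 Ω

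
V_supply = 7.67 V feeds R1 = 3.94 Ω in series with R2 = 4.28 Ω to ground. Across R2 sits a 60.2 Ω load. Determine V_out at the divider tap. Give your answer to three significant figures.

First combine the lower leg with the load: R2 ‖ R_L = 3.996 Ω.
Voltage divider with the loaded lower leg: V_out = 7.67 × 3.996/(3.94 + 3.996) = 7.67 × 0.5035 = 3.862 V.

V_out ≈ 3.86 V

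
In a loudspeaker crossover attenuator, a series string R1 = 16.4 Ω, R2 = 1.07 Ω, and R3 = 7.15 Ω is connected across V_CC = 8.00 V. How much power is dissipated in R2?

Series current I = V_CC/ΣR = 8.00/24.62 = 0.3249 A.
P = I²R = 0.1056 × 1.07 = 0.1130 W.

P ≈ 0.113 W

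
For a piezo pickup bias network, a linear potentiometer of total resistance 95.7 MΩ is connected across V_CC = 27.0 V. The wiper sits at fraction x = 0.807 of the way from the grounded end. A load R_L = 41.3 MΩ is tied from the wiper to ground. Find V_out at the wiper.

Split the track: R_lower = x·R_p = 77.23 MΩ, R_upper = (1−x)·R_p = 18.47 MΩ.
R_L loads the lower segment: effective lower R = 26.91 MΩ.
V_out = 27.0 × 26.91/(18.47 + 26.91) = 16.01 V.
(Unloaded: V_out = x·V_CC = 21.8 V.)

V_out ≈ 16.0 V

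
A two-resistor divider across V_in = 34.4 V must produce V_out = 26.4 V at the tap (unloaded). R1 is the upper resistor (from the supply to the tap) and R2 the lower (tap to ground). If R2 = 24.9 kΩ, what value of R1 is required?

R1 ≈ 7.55 kΩ

The divider ratio is R2/(R1+R2) = 26.4/34.4 = 0.7674.
So R1 = R2 · (V_in/V_out − 1) = 24.9 × (34.4/26.4 − 1) = 24.9 × 0.3030 = 7.545 kΩ.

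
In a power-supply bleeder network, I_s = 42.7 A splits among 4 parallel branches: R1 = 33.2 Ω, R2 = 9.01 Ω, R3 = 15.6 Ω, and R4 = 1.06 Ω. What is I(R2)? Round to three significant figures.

Total conductance ΣG = 1/33.2 + 1/9.01 + 1/15.6 + 1/1.06 = 1.149 (units of 1/Ω).
R2 takes the fraction G_k/ΣG = 0.1110/1.149 = 0.09663, so I = 42.7 × 0.09663 = 4.126 A.

I ≈ 4.13 A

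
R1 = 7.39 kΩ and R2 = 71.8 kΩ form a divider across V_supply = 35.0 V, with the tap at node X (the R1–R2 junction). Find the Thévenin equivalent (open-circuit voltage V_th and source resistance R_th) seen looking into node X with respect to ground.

With X open, the divider is unloaded: V_th = 35.0 × 71.8/79.19 = 31.73 V.
With V_supply suppressed (replaced by a short), R_th = R1 ‖ R2 = (7.390 × 71.8)/(7.390 + 71.8) = 6.700 kΩ.

V_th ≈ 31.7 V, R_th ≈ 6.70 kΩ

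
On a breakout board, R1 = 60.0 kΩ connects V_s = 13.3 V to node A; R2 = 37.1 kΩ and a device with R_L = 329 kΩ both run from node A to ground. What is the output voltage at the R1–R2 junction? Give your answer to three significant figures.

First combine the lower leg with the load: R2 ‖ R_L = 33.34 kΩ.
Voltage divider with the loaded lower leg: V_out = 13.3 × 33.34/(60.0 + 33.34) = 13.3 × 0.3572 = 4.751 V.

V_out ≈ 4.75 V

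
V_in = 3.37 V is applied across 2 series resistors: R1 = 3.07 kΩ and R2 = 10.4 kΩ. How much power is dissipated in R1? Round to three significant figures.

P ≈ 0.192 mW

The common current is I = 3.37/13.47 = 0.2502 mA.
V(R1) = I·R = 0.7681 V; P = V·I = 0.7681 × 0.2502 = 0.1922 mW.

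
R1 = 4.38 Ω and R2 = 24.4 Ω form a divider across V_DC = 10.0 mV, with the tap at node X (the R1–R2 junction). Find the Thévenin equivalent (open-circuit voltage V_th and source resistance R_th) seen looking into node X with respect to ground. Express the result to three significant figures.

Open-circuit (no load on X): V_th = V_DC · R2/(R1 + R2) = 10.0 × 24.4/(4.380 + 24.4) = 8.478 mV.
With V_DC suppressed (replaced by a short), R_th = R1 ‖ R2 = (4.380 × 24.4)/(4.380 + 24.4) = 3.713 Ω.

V_th ≈ 8.48 mV, R_th ≈ 3.71 Ω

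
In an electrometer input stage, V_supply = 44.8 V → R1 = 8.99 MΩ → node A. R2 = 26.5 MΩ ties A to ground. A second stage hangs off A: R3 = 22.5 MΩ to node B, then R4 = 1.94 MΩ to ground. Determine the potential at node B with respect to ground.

V_B ≈ 2.08 V

Node A sees R2 in parallel with the series input of stage 2, R3 + R4 = 24.44 MΩ.
Effective lower resistance at A: R2 ‖ 24.44 = 12.71 MΩ.
First divider: V_A = V_supply · 12.71/(8.99 + 12.71) = 26.24 V.
V_B = V_A × 0.07938 = 2.083 V.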